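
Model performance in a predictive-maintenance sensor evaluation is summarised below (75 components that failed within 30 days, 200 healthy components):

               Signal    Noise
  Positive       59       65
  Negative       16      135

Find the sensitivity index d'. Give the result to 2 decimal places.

H = 59/75 = 0.7867
FA = 65/200 = 0.3250
Φ⁻¹(H) = Φ⁻¹(0.7867) = 0.795
Φ⁻¹(FA) = Φ⁻¹(0.3250) = -0.454
d' = z(H) − z(FA) = 0.795 − (-0.454) = 1.249

d' = 1.25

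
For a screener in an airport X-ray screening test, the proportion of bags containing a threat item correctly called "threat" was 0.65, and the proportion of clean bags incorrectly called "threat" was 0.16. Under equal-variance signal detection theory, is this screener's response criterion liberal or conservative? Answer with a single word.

z(H) = 0.385, z(FA) = -0.994
c = −½·(z(H) + z(FA)) = 0.3045
c > 0 → conservative criterion (biased toward responding “no”).

conservative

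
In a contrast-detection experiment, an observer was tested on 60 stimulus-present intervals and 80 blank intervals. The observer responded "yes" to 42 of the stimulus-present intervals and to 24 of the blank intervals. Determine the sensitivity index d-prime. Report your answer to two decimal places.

d-prime = 1.05

H = 42/60 = 0.7000
FA = 24/80 = 0.3000
z(0.7000) = 0.524, z(0.3000) = -0.524
d' = z(H) − z(FA) = 0.524 − (-0.524) = 1.048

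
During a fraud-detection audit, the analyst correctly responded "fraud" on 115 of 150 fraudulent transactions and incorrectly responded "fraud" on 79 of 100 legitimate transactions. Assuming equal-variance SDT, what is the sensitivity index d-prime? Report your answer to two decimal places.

d-prime = -0.08

H = 115/150 = 0.7667
FA = 79/100 = 0.7900
Φ⁻¹(H) = Φ⁻¹(0.7667) = 0.7280
Φ⁻¹(FA) = Φ⁻¹(0.7900) = 0.8064
d' = z(H) − z(FA) = 0.7280 − 0.8064 = -0.0784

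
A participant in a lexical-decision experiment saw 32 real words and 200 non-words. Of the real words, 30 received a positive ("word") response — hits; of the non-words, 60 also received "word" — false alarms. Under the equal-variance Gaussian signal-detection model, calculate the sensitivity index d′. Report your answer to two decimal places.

H = 30/32 = 0.9375
FA = 60/200 = 0.3000
z(0.9375) = 1.534, z(0.3000) = -0.524
d' = z(H) − z(FA) = 1.534 − (-0.524) = 2.058

d′ = 2.06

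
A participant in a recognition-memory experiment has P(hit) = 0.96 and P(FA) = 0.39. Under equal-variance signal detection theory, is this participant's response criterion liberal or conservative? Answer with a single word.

liberal

z(H) = 1.751, z(FA) = -0.279
c = −½·(z(H) + z(FA)) = -0.736
c < 0 → liberal criterion (biased toward responding “yes”).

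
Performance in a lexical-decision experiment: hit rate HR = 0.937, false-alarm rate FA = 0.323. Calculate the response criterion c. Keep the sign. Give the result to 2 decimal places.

c = -0.54

z(H) = z(0.937) = 1.5301
z(FA) = z(0.323) = -0.4593
c = −½·[z(H) + z(FA)] = −0.5 × (1.5301 + (-0.4593)) = -0.5354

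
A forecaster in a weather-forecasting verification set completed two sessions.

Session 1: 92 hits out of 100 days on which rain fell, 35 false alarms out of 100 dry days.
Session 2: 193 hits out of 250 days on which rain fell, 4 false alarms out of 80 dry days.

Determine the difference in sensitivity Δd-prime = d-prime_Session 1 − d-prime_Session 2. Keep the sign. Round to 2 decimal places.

Session 1: z(0.9200) = 1.405, z(0.3500) = -0.385, d' = 1.790
Session 2: z(0.7720) = 0.745, z(0.0500) = -1.645, d' = 2.390
Δd' = d'_Session 1 − d'_Session 2 = 1.790 − 2.390 = -0.600
Session 2 has the higher sensitivity.

Δd-prime = -0.60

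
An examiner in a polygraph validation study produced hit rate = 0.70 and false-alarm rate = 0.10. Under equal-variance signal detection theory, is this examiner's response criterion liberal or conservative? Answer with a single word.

conservative

z(H) = 0.524, z(FA) = -1.282
c = −½·(z(H) + z(FA)) = 0.379
c > 0 → conservative criterion (biased toward responding “no”).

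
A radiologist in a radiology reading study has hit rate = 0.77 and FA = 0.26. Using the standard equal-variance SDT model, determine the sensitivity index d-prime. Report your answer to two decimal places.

Φ⁻¹(0.77) = 0.739, Φ⁻¹(0.26) = -0.643
d' = z(H) − z(FA) = 0.739 − (-0.643) = 1.382

d-prime = 1.38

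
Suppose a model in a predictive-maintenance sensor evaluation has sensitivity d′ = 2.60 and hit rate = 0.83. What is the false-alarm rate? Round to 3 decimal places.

z(hit rate) = z(0.83) = 0.9542
z(FA) = z(H) − d' = 0.9542 − 2.60 = -1.6458
false-alarm rate = Φ(-1.6458) = 0.0499

false-alarm rate = 0.050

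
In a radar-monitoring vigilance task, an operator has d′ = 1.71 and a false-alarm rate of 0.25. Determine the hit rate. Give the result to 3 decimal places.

hit rate = 0.850

z(false-alarm rate) = z(0.25) = -0.6745
z(H) = z(FA) + d' = -0.6745 + 1.71 = 1.0355
hit rate = Φ(1.0355) = 0.8498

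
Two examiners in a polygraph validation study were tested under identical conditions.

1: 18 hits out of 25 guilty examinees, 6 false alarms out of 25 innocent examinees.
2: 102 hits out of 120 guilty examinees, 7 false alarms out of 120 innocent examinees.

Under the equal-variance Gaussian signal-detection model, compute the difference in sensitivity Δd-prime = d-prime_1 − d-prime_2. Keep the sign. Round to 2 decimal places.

1: z(0.7200) = 0.583, z(0.2400) = -0.706, d' = 1.289
2: z(0.8500) = 1.036, z(0.0583) = -1.569, d' = 2.605
Δd' = d'_1 − d'_2 = 1.289 − 2.605 = -1.316
2 has the higher sensitivity.

Δd-prime = -1.32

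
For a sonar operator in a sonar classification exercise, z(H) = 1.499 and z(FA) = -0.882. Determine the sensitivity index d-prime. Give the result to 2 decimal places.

d-prime = 2.38

d' = z(H) − z(FA) = 1.499 − (-0.882) = 2.381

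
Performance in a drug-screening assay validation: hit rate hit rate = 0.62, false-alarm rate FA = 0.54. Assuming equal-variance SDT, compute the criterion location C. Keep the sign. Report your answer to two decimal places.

Φ⁻¹(0.62) = 0.3055, Φ⁻¹(0.54) = 0.1004
c = −½·[z(H) + z(FA)] = −0.5 × (0.3055 + 0.1004) = -0.20295
c < 0: the assay has a liberal response bias.

C = -0.20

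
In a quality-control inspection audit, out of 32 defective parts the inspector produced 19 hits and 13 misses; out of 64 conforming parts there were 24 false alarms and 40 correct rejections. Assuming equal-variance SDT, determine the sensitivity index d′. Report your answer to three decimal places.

d′ = 0.556

H = 19/32 = 0.5938
FA = 24/64 = 0.3750
z(H) = z(0.5938) = 0.2373
z(FA) = z(0.3750) = -0.3186
d' = z(H) − z(FA) = 0.2373 − (-0.3186) = 0.5559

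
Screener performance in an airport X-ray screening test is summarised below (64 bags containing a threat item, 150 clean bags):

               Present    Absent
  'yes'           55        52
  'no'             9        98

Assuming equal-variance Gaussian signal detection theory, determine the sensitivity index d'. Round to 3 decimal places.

d' = 1.472

H = 55/64 = 0.8594
FA = 52/150 = 0.3467
z(H) = 1.0776
z(FA) = -0.3942
d' = z(H) − z(FA) = 1.0776 − (-0.3942) = 1.4718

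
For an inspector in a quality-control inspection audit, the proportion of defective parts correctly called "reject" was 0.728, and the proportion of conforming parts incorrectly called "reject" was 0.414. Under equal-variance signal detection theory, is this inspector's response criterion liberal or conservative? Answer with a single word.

liberal

z(H) = 0.607, z(FA) = -0.217
c = −½·(z(H) + z(FA)) = -0.195
c < 0 → liberal criterion (biased toward responding “yes”).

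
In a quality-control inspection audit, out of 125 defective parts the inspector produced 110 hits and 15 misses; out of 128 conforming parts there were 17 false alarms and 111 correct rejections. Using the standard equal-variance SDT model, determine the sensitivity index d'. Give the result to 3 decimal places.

d' = 2.288

H = 110/125 = 0.8800
FA = 17/128 = 0.1328
z(H) = 1.1750
z(FA) = -1.1133
d' = z(H) − z(FA) = 1.1750 − (-1.1133) = 2.2883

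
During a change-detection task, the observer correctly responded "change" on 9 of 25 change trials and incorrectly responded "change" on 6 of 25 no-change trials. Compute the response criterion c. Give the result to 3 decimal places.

c = 0.532

H = 9/25 = 0.3600
FA = 6/25 = 0.2400
Φ⁻¹(H) = Φ⁻¹(0.3600) = -0.3585
Φ⁻¹(FA) = Φ⁻¹(0.2400) = -0.7063
c = −½·[z(H) + z(FA)] = −0.5 × (-0.3585 + (-0.7063)) = 0.5324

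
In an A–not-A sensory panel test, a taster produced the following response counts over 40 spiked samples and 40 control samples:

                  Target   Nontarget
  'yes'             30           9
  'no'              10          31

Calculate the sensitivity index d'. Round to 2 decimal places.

d' = 1.43

H = 30/40 = 0.7500
FA = 9/40 = 0.2250
z(H) = 0.674
z(FA) = -0.755
d' = z(H) − z(FA) = 0.674 − (-0.755) = 1.429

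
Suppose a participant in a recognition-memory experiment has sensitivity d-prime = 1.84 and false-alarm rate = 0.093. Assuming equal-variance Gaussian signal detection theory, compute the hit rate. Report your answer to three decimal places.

hit rate = 0.698

z(false-alarm rate) = z(0.093) = -1.3225
z(H) = z(FA) + d' = -1.3225 + 1.84 = 0.5175
hit rate = Φ(0.5175) = 0.6976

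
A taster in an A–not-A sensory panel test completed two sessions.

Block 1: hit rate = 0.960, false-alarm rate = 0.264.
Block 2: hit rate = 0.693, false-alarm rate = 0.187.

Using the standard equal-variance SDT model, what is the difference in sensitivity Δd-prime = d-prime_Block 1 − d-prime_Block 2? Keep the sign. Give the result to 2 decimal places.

Δd-prime = 0.99

Block 1: z(0.960) = 1.751, z(0.264) = -0.631, d' = 2.382
Block 2: z(0.693) = 0.504, z(0.187) = -0.889, d' = 1.393
Δd' = d'_Block 1 − d'_Block 2 = 2.382 − 1.393 = 0.989
Block 1 has the higher sensitivity.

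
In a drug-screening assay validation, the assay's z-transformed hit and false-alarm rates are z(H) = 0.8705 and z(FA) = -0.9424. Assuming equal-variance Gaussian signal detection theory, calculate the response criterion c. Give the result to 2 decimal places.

c = −½·[z(H) + z(FA)] = −½·(0.8705 + (-0.9424)) = 0.03595

c = 0.04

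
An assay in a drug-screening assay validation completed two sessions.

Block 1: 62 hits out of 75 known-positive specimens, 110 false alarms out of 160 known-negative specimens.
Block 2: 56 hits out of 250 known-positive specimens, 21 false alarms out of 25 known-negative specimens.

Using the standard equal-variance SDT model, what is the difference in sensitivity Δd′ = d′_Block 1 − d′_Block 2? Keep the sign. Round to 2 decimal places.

Block 1: z(0.8267) = 0.941, z(0.6875) = 0.489, d' = 0.452
Block 2: z(0.2240) = -0.759, z(0.8400) = 0.994, d' = -1.753
Δd' = d'_Block 1 − d'_Block 2 = 0.452 − (-1.753) = 2.205
Block 1 has the higher sensitivity.

Δd′ = 2.21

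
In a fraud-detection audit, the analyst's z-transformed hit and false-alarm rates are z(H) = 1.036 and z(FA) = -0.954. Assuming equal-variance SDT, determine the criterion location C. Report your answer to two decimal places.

c = −½·[z(H) + z(FA)] = −½·(1.036 + (-0.954)) = -0.041

C = -0.04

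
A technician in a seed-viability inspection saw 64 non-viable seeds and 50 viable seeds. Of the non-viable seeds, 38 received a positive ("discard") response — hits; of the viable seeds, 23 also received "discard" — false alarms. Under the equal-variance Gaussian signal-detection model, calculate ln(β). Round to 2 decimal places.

ln β = -0.02

H = 38/64 = 0.5938
FA = 23/50 = 0.4600
z(H) = z(0.5938) = 0.237
z(FA) = z(0.4600) = -0.100
ln β = −½·[z(H)² − z(FA)²] = −0.5 × (0.056 − 0.010) = -0.023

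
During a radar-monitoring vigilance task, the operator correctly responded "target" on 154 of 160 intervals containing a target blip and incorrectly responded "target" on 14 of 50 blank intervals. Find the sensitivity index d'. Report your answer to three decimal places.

d' = 2.363

H = 154/160 = 0.9625
FA = 14/50 = 0.2800
Φ⁻¹(H) = Φ⁻¹(0.9625) = 1.7805
Φ⁻¹(FA) = Φ⁻¹(0.2800) = -0.5828
d' = z(H) − z(FA) = 1.7805 − (-0.5828) = 2.3633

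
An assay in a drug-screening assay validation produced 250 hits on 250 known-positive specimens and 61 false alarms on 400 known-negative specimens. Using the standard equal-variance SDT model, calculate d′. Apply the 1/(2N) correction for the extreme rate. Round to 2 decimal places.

d′ = 3.90

The hit rate is 250/250 = 1, so apply the 1/(2N) correction: H → 1 − 1/(2·250) = 0.99800.
z(H) = z(0.99800) = 2.878
z(FA) = z(0.15250) = -1.026
d' = 2.878 − (-1.026) = 3.904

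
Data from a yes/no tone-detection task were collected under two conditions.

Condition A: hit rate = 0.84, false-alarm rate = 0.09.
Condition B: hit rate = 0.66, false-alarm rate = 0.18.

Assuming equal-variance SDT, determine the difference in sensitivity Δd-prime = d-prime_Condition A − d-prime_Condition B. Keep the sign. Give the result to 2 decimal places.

Δd-prime = 1.01

Condition A: z(0.84) = 0.994, z(0.09) = -1.341, d' = 2.335
Condition B: z(0.66) = 0.412, z(0.18) = -0.915, d' = 1.327
Δd' = d'_Condition A − d'_Condition B = 2.335 − 1.327 = 1.008
Condition A has the higher sensitivity.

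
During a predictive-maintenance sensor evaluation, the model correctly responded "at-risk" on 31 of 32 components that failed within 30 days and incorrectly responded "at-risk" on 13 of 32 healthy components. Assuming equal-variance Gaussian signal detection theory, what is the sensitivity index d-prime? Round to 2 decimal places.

d-prime = 2.10

H = 31/32 = 0.9688
FA = 13/32 = 0.4062
Φ⁻¹(H) = 1.8634
Φ⁻¹(FA) = -0.2373
d' = z(H) − z(FA) = 1.8634 − (-0.2373) = 2.1007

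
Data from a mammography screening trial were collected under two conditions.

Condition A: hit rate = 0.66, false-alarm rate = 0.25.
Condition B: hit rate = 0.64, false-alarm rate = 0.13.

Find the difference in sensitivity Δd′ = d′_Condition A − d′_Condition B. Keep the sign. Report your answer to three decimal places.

Δd′ = -0.398

Condition A: z(0.66) = 0.4125, z(0.25) = -0.6745, d' = 1.0870
Condition B: z(0.64) = 0.3585, z(0.13) = -1.1264, d' = 1.4849
Δd' = d'_Condition A − d'_Condition B = 1.0870 − 1.4849 = -0.3979
Condition B has the higher sensitivity.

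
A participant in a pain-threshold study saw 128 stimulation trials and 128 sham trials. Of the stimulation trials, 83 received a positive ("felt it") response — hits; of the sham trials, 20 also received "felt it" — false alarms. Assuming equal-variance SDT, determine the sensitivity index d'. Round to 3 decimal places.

d' = 1.391

H = 83/128 = 0.6484
FA = 20/128 = 0.1562
z(H) = 0.3810
z(FA) = -1.0102
d' = z(H) − z(FA) = 0.3810 − (-1.0102) = 1.3912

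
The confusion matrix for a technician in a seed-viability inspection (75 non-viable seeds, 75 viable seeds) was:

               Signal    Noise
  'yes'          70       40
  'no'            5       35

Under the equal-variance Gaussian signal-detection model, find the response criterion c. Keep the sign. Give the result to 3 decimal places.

H = 70/75 = 0.9333
FA = 40/75 = 0.5333
z(H) = z(0.9333) = 1.5008
z(FA) = z(0.5333) = 0.0836
c = −½·[z(H) + z(FA)] = −0.5 × (1.5008 + 0.0836) = -0.7922
c < 0: the technician has a liberal response bias.

c = -0.792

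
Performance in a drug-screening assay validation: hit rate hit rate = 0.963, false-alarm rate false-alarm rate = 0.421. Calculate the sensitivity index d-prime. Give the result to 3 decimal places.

z(H) = 1.7866
z(FA) = -0.1993
d' = z(H) − z(FA) = 1.7866 − (-0.1993) = 1.9859

d-prime = 1.986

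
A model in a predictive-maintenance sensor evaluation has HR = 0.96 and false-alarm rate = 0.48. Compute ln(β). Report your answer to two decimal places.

z(0.96) = 1.751, z(0.48) = -0.050
ln β = −½·[z(H)² − z(FA)²] = −0.5 × (3.066 − 0.003) = -1.5315

ln β = -1.53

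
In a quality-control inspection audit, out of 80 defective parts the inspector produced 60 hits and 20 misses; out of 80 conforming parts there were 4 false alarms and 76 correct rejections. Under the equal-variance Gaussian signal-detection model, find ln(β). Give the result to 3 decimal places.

ln β = 1.125

H = 60/80 = 0.7500
FA = 4/80 = 0.0500
z(0.7500) = 0.6745, z(0.0500) = -1.6449
ln β = −½·[z(H)² − z(FA)²] = −0.5 × (0.4550 − 2.7057) = 1.12535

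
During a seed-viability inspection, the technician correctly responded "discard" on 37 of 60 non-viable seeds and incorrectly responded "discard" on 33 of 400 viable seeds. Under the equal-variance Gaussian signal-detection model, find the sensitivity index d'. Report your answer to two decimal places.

d' = 1.69

H = 37/60 = 0.6167
FA = 33/400 = 0.0825
Φ⁻¹(0.6167) = 0.297, Φ⁻¹(0.0825) = -1.388
d' = z(H) − z(FA) = 0.297 − (-1.388) = 1.685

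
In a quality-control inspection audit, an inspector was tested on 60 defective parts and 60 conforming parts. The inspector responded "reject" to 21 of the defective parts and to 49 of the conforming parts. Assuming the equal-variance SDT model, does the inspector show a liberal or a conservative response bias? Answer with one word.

z(H) = -0.385, z(FA) = 0.903
c = −½·(z(H) + z(FA)) = -0.259
c < 0 → liberal criterion (biased toward responding “yes”).

liberal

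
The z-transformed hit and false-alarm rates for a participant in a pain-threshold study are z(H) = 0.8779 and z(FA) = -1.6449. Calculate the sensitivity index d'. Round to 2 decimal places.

d' = z(H) − z(FA) = 0.8779 − (-1.6449) = 2.5228

d' = 2.52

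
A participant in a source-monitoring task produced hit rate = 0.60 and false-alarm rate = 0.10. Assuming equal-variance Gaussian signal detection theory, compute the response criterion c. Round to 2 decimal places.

Φ⁻¹(0.60) = 0.253, Φ⁻¹(0.10) = -1.282
c = −½·[z(H) + z(FA)] = −0.5 × (0.253 + (-1.282)) = 0.5145

c = 0.51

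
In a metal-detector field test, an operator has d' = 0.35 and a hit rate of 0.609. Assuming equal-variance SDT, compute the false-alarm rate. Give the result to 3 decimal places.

false-alarm rate = 0.471

z(hit rate) = z(0.609) = 0.2767
z(FA) = z(H) − d' = 0.2767 − 0.35 = -0.0733
false-alarm rate = Φ(-0.0733) = 0.4708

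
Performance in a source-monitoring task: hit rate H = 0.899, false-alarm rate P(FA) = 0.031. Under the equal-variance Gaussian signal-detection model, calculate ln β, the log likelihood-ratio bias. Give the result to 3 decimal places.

ln β = 0.928

z(0.899) = 1.2759, z(0.031) = -1.8663
ln β = −½·[z(H)² − z(FA)²] = −0.5 × (1.6279 − 3.4831) = 0.9276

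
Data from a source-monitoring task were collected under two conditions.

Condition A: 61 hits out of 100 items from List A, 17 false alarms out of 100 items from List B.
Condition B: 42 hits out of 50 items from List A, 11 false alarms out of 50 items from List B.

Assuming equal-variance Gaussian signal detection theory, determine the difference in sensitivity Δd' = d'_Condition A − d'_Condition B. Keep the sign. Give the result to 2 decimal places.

Δd' = -0.53

Condition A: z(0.6100) = 0.279, z(0.1700) = -0.954, d' = 1.233
Condition B: z(0.8400) = 0.994, z(0.2200) = -0.772, d' = 1.766
Δd' = d'_Condition A − d'_Condition B = 1.233 − 1.766 = -0.533
Condition B has the higher sensitivity.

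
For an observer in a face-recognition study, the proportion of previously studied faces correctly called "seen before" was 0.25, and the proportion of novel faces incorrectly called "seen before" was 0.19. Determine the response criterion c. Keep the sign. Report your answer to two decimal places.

c = 0.78

z(H) = z(0.25) = -0.674
z(FA) = z(0.19) = -0.878
c = −½·[z(H) + z(FA)] = −0.5 × (-0.674 + (-0.878)) = 0.776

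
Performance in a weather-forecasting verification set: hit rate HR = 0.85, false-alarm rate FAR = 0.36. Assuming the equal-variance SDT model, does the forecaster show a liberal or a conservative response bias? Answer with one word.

z(H) = 1.036, z(FA) = -0.358
c = −½·(z(H) + z(FA)) = -0.339
c < 0 → liberal criterion (biased toward responding “yes”).

liberal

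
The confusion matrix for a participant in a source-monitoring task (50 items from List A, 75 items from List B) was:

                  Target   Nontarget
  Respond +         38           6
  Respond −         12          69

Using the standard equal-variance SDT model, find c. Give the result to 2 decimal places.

H = 38/50 = 0.7600
FA = 6/75 = 0.0800
z(H) = 0.706
z(FA) = -1.405
c = −½·[z(H) + z(FA)] = −0.5 × (0.706 + (-1.405)) = 0.3495
c > 0: the participant has a conservative response bias.

c = 0.35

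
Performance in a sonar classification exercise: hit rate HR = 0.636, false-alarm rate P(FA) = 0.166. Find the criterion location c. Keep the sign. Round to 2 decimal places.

z(H) = 0.348
z(FA) = -0.970
c = −½·[z(H) + z(FA)] = −0.5 × (0.348 + (-0.970)) = 0.311

c = 0.31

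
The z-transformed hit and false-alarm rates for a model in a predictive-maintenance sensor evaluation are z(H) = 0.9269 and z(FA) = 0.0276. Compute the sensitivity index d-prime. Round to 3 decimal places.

d' = z(H) − z(FA) = 0.9269 − 0.0276 = 0.8993

d-prime = 0.899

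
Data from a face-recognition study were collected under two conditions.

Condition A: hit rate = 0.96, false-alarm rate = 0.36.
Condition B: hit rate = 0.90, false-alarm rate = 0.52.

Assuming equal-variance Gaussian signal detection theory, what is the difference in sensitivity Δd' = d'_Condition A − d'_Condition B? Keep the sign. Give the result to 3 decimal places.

Δd' = 0.878

Condition A: z(0.96) = 1.7507, z(0.36) = -0.3585, d' = 2.1092
Condition B: z(0.90) = 1.2816, z(0.52) = 0.0502, d' = 1.2314
Δd' = d'_Condition A − d'_Condition B = 2.1092 − 1.2314 = 0.8778
Condition A has the higher sensitivity.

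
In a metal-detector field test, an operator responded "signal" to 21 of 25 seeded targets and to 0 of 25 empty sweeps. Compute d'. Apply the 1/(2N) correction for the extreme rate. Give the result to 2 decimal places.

The false-alarm rate is 0/25 = 0, so apply the 1/(2N) correction: FA → 1/(2·25) = 0.02000.
z(H) = z(0.84000) = 0.994
z(FA) = z(0.02000) = -2.054
d' = 0.994 − (-2.054) = 3.048

d' = 3.05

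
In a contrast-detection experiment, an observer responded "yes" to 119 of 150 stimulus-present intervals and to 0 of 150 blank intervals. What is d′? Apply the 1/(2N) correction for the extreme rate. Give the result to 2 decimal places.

The false-alarm rate is 0/150 = 0, so apply the 1/(2N) correction: FA → 1/(2·150) = 0.00333.
z(H) = z(0.79333) = 0.818
z(FA) = z(0.00333) = -2.713
d' = 0.818 − (-2.713) = 3.531

d′ = 3.53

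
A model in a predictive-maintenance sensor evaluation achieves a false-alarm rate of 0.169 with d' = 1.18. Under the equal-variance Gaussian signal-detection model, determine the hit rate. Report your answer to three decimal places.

z(false-alarm rate) = z(0.169) = -0.9581
z(H) = z(FA) + d' = -0.9581 + 1.18 = 0.2219
hit rate = Φ(0.2219) = 0.5878

hit rate = 0.588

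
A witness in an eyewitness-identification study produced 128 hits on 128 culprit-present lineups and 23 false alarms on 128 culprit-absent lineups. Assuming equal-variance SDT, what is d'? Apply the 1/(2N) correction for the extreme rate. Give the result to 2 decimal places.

d' = 3.58

The hit rate is 128/128 = 1, so apply the 1/(2N) correction: H → 1 − 1/(2·128) = 0.99609.
z(H) = z(0.99609) = 2.660
z(FA) = z(0.17969) = -0.917
d' = 2.660 − (-0.917) = 3.577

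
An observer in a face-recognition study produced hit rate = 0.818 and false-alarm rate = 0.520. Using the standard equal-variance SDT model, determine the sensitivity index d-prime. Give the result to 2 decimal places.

d-prime = 0.86

z(0.818) = 0.9078, z(0.520) = 0.0502
d' = z(H) − z(FA) = 0.9078 − 0.0502 = 0.8576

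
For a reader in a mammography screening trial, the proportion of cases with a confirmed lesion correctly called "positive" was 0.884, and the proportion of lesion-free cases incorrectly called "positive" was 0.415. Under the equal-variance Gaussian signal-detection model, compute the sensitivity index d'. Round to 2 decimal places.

Φ⁻¹(H) = 1.195
Φ⁻¹(FA) = -0.215
d' = z(H) − z(FA) = 1.195 − (-0.215) = 1.410

d' = 1.41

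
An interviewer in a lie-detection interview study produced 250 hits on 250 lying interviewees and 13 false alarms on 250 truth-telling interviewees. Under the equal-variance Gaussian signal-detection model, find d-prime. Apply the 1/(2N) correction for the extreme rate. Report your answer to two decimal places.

The hit rate is 250/250 = 1, so apply the 1/(2N) correction: H → 1 − 1/(2·250) = 0.99800.
z(H) = z(0.99800) = 2.878
z(FA) = z(0.05200) = -1.626
d' = 2.878 − (-1.626) = 4.504

d-prime = 4.50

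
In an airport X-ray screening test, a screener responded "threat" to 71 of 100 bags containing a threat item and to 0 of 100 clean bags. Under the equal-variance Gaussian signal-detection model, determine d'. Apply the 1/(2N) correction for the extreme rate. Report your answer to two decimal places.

d' = 3.13

The false-alarm rate is 0/100 = 0, so apply the 1/(2N) correction: FA → 1/(2·100) = 0.00500.
z(H) = z(0.71000) = 0.553
z(FA) = z(0.00500) = -2.576
d' = 0.553 − (-2.576) = 3.129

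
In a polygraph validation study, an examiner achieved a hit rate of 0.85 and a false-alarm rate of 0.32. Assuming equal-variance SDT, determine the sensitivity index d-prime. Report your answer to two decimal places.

d-prime = 1.50

z(H) = 1.0364
z(FA) = -0.4677
d' = z(H) − z(FA) = 1.0364 − (-0.4677) = 1.5041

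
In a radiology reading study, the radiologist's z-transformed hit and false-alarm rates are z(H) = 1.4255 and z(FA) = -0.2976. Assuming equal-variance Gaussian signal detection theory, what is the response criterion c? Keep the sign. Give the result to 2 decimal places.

c = -0.56

c = −½·[z(H) + z(FA)] = −½·(1.4255 + (-0.2976)) = -0.56395
c < 0: the radiologist has a liberal response bias.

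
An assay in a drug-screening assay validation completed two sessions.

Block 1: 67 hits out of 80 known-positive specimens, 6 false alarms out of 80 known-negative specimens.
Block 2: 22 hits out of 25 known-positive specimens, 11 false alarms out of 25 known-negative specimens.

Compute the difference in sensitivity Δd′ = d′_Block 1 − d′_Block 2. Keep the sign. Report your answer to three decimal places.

Δd′ = 1.098

Block 1: z(0.8375) = 0.9842, z(0.0750) = -1.4395, d' = 2.4237
Block 2: z(0.8800) = 1.1750, z(0.4400) = -0.1510, d' = 1.3260
Δd' = d'_Block 1 − d'_Block 2 = 2.4237 − 1.3260 = 1.0977
Block 1 has the higher sensitivity.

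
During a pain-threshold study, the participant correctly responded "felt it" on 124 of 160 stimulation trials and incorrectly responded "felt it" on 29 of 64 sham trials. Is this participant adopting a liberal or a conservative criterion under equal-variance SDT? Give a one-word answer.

z(H) = 0.755, z(FA) = -0.118
c = −½·(z(H) + z(FA)) = -0.3185
c < 0 → liberal criterion (biased toward responding “yes”).

liberal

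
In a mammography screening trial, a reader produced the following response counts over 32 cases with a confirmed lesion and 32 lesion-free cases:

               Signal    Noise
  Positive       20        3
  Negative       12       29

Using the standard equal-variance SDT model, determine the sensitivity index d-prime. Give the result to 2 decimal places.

H = 20/32 = 0.6250
FA = 3/32 = 0.0938
z(0.6250) = 0.3186, z(0.0938) = -1.3177
d' = z(H) − z(FA) = 0.3186 − (-1.3177) = 1.6363

d-prime = 1.64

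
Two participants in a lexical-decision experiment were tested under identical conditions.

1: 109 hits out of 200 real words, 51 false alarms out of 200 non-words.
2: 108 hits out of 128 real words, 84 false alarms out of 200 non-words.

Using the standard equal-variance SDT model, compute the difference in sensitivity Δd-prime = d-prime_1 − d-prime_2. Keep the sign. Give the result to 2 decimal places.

1: z(0.5450) = 0.113, z(0.2550) = -0.659, d' = 0.772
2: z(0.8438) = 1.010, z(0.4200) = -0.202, d' = 1.212
Δd' = d'_1 − d'_2 = 0.772 − 1.212 = -0.440
2 has the higher sensitivity.

Δd-prime = -0.44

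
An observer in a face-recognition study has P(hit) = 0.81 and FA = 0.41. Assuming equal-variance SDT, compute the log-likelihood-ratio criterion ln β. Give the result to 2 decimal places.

z(0.81) = 0.878, z(0.41) = -0.228
ln β = −½·[z(H)² − z(FA)²] = −0.5 × (0.771 − 0.052) = -0.3595

ln β = -0.36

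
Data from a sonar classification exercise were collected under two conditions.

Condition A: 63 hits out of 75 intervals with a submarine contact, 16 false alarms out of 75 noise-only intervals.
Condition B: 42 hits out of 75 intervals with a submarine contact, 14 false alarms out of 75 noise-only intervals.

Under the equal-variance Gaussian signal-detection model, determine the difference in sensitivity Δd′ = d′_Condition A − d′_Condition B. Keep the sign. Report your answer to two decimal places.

Δd′ = 0.75

Condition A: z(0.8400) = 0.994, z(0.2133) = -0.795, d' = 1.789
Condition B: z(0.5600) = 0.151, z(0.1867) = -0.890, d' = 1.041
Δd' = d'_Condition A − d'_Condition B = 1.789 − 1.041 = 0.748
Condition A has the higher sensitivity.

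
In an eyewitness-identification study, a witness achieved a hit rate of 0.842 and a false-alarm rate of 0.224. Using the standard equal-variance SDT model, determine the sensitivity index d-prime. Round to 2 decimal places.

d-prime = 1.76

z(H) = 1.0027
z(FA) = -0.7588
d' = z(H) − z(FA) = 1.0027 − (-0.7588) = 1.7615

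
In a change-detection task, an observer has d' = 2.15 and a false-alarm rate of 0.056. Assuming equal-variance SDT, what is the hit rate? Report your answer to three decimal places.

hit rate = 0.713

z(false-alarm rate) = z(0.056) = -1.5893
z(H) = z(FA) + d' = -1.5893 + 2.15 = 0.5607
hit rate = Φ(0.5607) = 0.7125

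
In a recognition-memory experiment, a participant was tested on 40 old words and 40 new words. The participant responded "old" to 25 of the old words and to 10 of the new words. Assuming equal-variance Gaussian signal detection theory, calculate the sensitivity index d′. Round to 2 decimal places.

H = 25/40 = 0.6250
FA = 10/40 = 0.2500
Φ⁻¹(H) = Φ⁻¹(0.6250) = 0.319
Φ⁻¹(FA) = Φ⁻¹(0.2500) = -0.674
d' = z(H) − z(FA) = 0.319 − (-0.674) = 0.993

d′ = 0.99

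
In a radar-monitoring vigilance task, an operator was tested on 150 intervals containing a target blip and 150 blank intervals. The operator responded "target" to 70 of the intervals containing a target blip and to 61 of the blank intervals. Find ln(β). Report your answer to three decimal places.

ln β = 0.024

H = 70/150 = 0.4667
FA = 61/150 = 0.4067
Φ⁻¹(H) = -0.0836
Φ⁻¹(FA) = -0.2360
ln β = −½·[z(H)² − z(FA)²] = −0.5 × (0.0070 − 0.0557) = 0.02435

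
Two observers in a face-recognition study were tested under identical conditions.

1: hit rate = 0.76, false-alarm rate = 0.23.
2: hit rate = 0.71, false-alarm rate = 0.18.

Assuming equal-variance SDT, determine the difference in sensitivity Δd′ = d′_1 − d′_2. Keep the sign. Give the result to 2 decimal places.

1: z(0.76) = 0.706, z(0.23) = -0.739, d' = 1.445
2: z(0.71) = 0.553, z(0.18) = -0.915, d' = 1.468
Δd' = d'_1 − d'_2 = 1.445 − 1.468 = -0.023
2 has the higher sensitivity.

Δd′ = -0.02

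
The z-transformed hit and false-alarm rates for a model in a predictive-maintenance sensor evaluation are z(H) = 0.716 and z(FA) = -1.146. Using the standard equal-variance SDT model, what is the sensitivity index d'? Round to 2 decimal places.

d' = 1.86

d' = z(H) − z(FA) = 0.716 − (-1.146) = 1.862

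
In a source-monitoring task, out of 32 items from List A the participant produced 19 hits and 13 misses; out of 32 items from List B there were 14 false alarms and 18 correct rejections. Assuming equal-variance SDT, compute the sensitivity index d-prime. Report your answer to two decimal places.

H = 19/32 = 0.5938
FA = 14/32 = 0.4375
z(0.5938) = 0.2373, z(0.4375) = -0.1573
d' = z(H) − z(FA) = 0.2373 − (-0.1573) = 0.3946

d-prime = 0.39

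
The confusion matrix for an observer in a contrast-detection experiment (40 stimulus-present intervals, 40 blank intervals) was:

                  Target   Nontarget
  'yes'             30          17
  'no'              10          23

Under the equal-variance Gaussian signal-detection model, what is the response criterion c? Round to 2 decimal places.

c = -0.24

H = 30/40 = 0.7500
FA = 17/40 = 0.4250
Φ⁻¹(0.7500) = 0.674, Φ⁻¹(0.4250) = -0.189
c = −½·[z(H) + z(FA)] = −0.5 × (0.674 + (-0.189)) = -0.2425
c < 0: the observer has a liberal response bias.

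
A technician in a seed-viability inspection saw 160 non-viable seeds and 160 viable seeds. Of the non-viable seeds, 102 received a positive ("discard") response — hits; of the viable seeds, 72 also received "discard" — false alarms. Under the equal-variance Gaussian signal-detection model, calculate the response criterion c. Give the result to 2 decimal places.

c = -0.11

H = 102/160 = 0.6375
FA = 72/160 = 0.4500
Φ⁻¹(H) = 0.3518
Φ⁻¹(FA) = -0.1257
c = −½·[z(H) + z(FA)] = −0.5 × (0.3518 + (-0.1257)) = -0.11305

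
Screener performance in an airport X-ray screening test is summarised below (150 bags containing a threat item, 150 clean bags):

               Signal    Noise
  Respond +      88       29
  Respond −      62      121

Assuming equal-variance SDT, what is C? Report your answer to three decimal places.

H = 88/150 = 0.5867
FA = 29/150 = 0.1933
z(0.5867) = 0.2191, z(0.1933) = -0.8658
c = −½·[z(H) + z(FA)] = −0.5 × (0.2191 + (-0.8658)) = 0.32335
c > 0: the screener has a conservative response bias.

C = 0.323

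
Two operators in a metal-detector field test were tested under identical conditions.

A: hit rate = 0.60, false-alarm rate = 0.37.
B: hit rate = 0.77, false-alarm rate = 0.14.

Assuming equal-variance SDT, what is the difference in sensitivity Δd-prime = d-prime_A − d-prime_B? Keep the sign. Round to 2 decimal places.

A: z(0.60) = 0.253, z(0.37) = -0.332, d' = 0.585
B: z(0.77) = 0.739, z(0.14) = -1.080, d' = 1.819
Δd' = d'_A − d'_B = 0.585 − 1.819 = -1.234
B has the higher sensitivity.

Δd-prime = -1.23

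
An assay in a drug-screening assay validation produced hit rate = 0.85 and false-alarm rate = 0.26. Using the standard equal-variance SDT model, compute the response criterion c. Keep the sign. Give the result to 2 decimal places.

z(0.85) = 1.0364, z(0.26) = -0.6433
c = −½·[z(H) + z(FA)] = −0.5 × (1.0364 + (-0.6433)) = -0.19655
c < 0: the assay has a liberal response bias.

c = -0.20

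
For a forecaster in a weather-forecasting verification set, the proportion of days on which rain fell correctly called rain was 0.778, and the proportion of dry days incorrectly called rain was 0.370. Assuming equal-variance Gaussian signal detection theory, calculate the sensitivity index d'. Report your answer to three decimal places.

d' = 1.097

z(H) = z(0.778) = 0.7655
z(FA) = z(0.370) = -0.3319
d' = z(H) − z(FA) = 0.7655 − (-0.3319) = 1.0974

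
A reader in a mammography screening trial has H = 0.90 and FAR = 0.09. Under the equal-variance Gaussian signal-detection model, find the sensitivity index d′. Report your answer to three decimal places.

d′ = 2.622

z(H) = z(0.90) = 1.2816
z(FA) = z(0.09) = -1.3408
d' = z(H) − z(FA) = 1.2816 − (-1.3408) = 2.6224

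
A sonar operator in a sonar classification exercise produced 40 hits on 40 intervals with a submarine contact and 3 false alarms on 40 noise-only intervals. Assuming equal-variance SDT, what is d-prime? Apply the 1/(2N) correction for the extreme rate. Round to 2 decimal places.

The hit rate is 40/40 = 1, so apply the 1/(2N) correction: H → 1 − 1/(2·40) = 0.98750.
z(H) = z(0.98750) = 2.241
z(FA) = z(0.07500) = -1.440
d' = 2.241 − (-1.440) = 3.681

d-prime = 3.68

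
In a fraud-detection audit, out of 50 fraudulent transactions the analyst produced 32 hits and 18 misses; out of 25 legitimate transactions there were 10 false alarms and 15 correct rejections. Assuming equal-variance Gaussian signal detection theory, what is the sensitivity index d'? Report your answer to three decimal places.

H = 32/50 = 0.6400
FA = 10/25 = 0.4000
Φ⁻¹(H) = Φ⁻¹(0.6400) = 0.3585
Φ⁻¹(FA) = Φ⁻¹(0.4000) = -0.2533
d' = z(H) − z(FA) = 0.3585 − (-0.2533) = 0.6118

d' = 0.612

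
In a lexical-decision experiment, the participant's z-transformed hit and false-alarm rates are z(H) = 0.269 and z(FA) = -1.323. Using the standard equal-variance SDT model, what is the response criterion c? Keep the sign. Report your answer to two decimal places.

c = −½·[z(H) + z(FA)] = −½·(0.269 + (-1.323)) = 0.527

c = 0.53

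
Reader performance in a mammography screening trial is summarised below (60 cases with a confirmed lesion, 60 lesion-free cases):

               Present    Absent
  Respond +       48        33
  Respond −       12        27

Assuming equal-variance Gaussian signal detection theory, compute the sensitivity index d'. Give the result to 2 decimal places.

H = 48/60 = 0.8000
FA = 33/60 = 0.5500
z(H) = 0.842
z(FA) = 0.126
d' = z(H) − z(FA) = 0.842 − 0.126 = 0.716

d' = 0.72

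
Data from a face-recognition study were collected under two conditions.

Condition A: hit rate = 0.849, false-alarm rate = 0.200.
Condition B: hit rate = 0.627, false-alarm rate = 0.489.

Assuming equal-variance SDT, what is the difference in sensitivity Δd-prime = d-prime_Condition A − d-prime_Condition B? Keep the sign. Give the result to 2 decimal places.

Δd-prime = 1.52

Condition A: z(0.849) = 1.032, z(0.200) = -0.842, d' = 1.874
Condition B: z(0.627) = 0.324, z(0.489) = -0.028, d' = 0.352
Δd' = d'_Condition A − d'_Condition B = 1.874 − 0.352 = 1.522
Condition A has the higher sensitivity.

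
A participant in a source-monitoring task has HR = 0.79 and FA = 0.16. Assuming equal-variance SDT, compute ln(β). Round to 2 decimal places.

Φ⁻¹(H) = Φ⁻¹(0.79) = 0.806
Φ⁻¹(FA) = Φ⁻¹(0.16) = -0.994
ln β = −½·[z(H)² − z(FA)²] = −0.5 × (0.650 − 0.988) = 0.169

ln β = 0.17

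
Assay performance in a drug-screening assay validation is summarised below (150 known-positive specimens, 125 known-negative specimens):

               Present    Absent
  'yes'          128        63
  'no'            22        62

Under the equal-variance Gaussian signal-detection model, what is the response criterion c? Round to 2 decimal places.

H = 128/150 = 0.8533
FA = 63/125 = 0.5040
Φ⁻¹(H) = 1.051
Φ⁻¹(FA) = 0.010
c = −½·[z(H) + z(FA)] = −0.5 × (1.051 + 0.010) = -0.5305

c = -0.53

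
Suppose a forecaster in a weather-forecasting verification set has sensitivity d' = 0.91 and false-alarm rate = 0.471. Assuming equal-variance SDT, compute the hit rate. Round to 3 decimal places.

z(false-alarm rate) = z(0.471) = -0.0728
z(H) = z(FA) + d' = -0.0728 + 0.91 = 0.8372
hit rate = Φ(0.8372) = 0.7988

hit rate = 0.799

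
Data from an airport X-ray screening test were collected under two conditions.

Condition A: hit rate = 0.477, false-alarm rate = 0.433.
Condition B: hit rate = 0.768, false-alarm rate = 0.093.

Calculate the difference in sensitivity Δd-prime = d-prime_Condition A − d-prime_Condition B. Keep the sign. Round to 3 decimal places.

Δd-prime = -1.944

Condition A: z(0.477) = -0.0577, z(0.433) = -0.1687, d' = 0.1110
Condition B: z(0.768) = 0.7323, z(0.093) = -1.3225, d' = 2.0548
Δd' = d'_Condition A − d'_Condition B = 0.1110 − 2.0548 = -1.9438
Condition B has the higher sensitivity.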